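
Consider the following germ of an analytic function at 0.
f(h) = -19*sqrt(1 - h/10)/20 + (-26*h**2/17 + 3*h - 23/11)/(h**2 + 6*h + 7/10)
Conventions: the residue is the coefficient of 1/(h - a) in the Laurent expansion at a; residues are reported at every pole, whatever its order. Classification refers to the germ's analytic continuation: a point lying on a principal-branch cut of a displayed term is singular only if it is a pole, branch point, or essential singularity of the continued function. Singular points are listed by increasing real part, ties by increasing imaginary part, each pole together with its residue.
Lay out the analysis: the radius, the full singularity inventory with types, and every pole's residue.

Radius of convergence at 0: 3 - (1/10)*sqrt(830).
At -3 - (1/10)*sqrt(830): a pole of order 1; residue 207/34 + (423/1870)*sqrt(830).
At -3 + (1/10)*sqrt(830): a pole of order 1; residue 207/34 - (423/1870)*sqrt(830).
At 10: an algebraic (square-root) branch point.

Denominator factor (h**2 + 6*h + 7/10): discriminant 166/5, real irrational roots -3 + (1/10)*sqrt(830) and -3 - (1/10)*sqrt(830); poles of order 1, moduli 3 - (1/10)*sqrt(830) and 3 + (1/10)*sqrt(830).
Branch term (-19/20)*sqrt(1 - h/(10)): its argument vanishes at h = 10, a square-root branch point, modulus 10.
The radius of convergence is the smallest modulus among the singular points: 3 - (1/10)*sqrt(830).
The branch term is analytic at -3 - (1/10)*sqrt(830) and contributes nothing to the residue; only the rational part matters.
The factor h**2 + 6*h + 7/10 splits as (h - a)(h - a') with a = -3 - (1/10)*sqrt(830), a' = -3 + (1/10)*sqrt(830). At the order-1 pole a set g(h) = (h - a)*(rational part) = [-26*h**2/17 + 3*h - 23/11] / (h - a').
Simple pole: residue = g(a) at a = -3 - (1/10)*sqrt(830), which is 207/34 + (423/1870)*sqrt(830).
The branch term is analytic at -3 + (1/10)*sqrt(830) and contributes nothing to the residue; only the rational part matters.
The factor h**2 + 6*h + 7/10 splits as (h - a)(h - a') with a = -3 + (1/10)*sqrt(830), a' = -3 - (1/10)*sqrt(830). At the order-1 pole a set g(h) = (h - a)*(rational part) = [-26*h**2/17 + 3*h - 23/11] / (h - a').
Simple pole: residue = g(a) at a = -3 + (1/10)*sqrt(830), which is 207/34 - (423/1870)*sqrt(830).
List the singular points by increasing real part (a conjugate pair: the negative imaginary part first).


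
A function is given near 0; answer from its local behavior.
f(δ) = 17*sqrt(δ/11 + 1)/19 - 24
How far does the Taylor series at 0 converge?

The radius of convergence is 11.

Branch term (17/19)*sqrt(1 - δ/(-11)): its argument vanishes at δ = -11, a square-root branch point, modulus 11.
The radius of convergence is the smallest modulus among the singular points: 11.


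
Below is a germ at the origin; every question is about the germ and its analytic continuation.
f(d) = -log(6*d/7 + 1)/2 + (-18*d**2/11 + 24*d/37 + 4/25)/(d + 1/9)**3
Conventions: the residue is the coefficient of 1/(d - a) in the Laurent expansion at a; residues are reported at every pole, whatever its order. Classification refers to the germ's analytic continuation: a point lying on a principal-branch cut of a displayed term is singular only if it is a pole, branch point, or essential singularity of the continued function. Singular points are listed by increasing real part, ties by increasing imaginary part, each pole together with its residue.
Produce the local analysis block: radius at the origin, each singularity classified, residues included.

Radius of convergence at 0: 1/9.
At -7/6: a logarithmic branch point.
At -1/9: a pole of order 3; residue -18/11.

Denominator factor (d + 1/9)^3: pole of order 3 at -1/9, modulus 1/9.
Branch term (-1/2)*log(1 - d/(-7/6)): its argument vanishes at d = -7/6, a logarithmic branch point, modulus 7/6.
The radius of convergence is the smallest modulus among the singular points: 1/9.
The branch term is analytic at -1/9 and contributes nothing to the residue; only the rational part matters.
At the order-3 pole -1/9 set g(d) = (d - (-1/9))^3*(rational part) = -18*d**2/11 + 24*d/37 + 4/25.
Order-3 pole: residue = g''(a)/2; g''(-1/9) = -36/11, so the residue is -18/11.
List the singular points by increasing real part (a conjugate pair: the negative imaginary part first).


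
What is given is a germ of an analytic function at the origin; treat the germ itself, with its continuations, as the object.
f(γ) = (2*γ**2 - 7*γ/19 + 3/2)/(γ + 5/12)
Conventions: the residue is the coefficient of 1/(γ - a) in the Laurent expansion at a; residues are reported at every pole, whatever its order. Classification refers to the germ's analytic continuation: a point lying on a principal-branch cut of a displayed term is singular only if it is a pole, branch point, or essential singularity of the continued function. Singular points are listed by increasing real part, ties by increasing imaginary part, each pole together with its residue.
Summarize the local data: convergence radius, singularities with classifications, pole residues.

Denominator factor (γ + 5/12): pole of order 1 at -5/12, modulus 5/12.
The radius of convergence is the smallest modulus among the singular points: 5/12.
At the order-1 pole -5/12 set g(γ) = (γ - (-5/12))*f(γ) = 2*γ**2 - 7*γ/19 + 3/2.
Simple pole: residue = g(a) at a = -5/12, which is 2737/1368.

Radius of convergence at 0: 5/12.
At -5/12: a pole of order 1; residue 2737/1368.


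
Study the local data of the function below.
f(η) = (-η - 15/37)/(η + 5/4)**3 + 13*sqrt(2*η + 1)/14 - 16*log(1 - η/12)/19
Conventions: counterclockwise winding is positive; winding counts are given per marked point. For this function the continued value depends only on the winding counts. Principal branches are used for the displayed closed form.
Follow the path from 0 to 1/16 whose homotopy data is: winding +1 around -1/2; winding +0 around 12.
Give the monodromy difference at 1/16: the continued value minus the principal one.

The rational part is single-valued and drops out of the difference; each branch term changes only by its own monodromy.
(-16/19)*log(1 - η/(12)): winding 0 around 12, so this term returns to its principal value, contribution 0.
(13/14)*sqrt(1 - η/(-1/2)): winding +1 is odd, the square root flips sign, contributing -2*(13/14)*sqrt(1 - (1/16)/(-1/2)) = -2*(13/14)*sqrt(9/8) = -(39/28)*sqrt(2).
Summing the contributions at η = 1/16 gives -(39/28)*sqrt(2).

Continued minus principal equals -(39/28)*sqrt(2).


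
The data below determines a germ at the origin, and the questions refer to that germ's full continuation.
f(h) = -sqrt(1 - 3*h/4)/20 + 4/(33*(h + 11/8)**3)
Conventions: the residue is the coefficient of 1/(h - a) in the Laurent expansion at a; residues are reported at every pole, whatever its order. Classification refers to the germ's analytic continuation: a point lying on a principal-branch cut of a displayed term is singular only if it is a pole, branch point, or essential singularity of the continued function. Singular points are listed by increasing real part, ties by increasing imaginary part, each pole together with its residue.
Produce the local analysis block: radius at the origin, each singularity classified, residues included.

Radius of convergence at 0: 4/3.
At -11/8: a pole of order 3; residue 0.
At 4/3: an algebraic (square-root) branch point.

Denominator factor (h + 11/8)^3: pole of order 3 at -11/8, modulus 11/8.
Branch term (-1/20)*sqrt(1 - h/(4/3)): its argument vanishes at h = 4/3, a square-root branch point, modulus 4/3.
The radius of convergence is the smallest modulus among the singular points: 4/3.
The branch term is analytic at -11/8 and contributes nothing to the residue; only the rational part matters.
At the order-3 pole -11/8 set g(h) = (h - (-11/8))^3*(rational part) = 4/33.
Order-3 pole: residue = g''(a)/2; g''(-11/8) = 0, so the residue is 0.
List the singular points by increasing real part (a conjugate pair: the negative imaginary part first).


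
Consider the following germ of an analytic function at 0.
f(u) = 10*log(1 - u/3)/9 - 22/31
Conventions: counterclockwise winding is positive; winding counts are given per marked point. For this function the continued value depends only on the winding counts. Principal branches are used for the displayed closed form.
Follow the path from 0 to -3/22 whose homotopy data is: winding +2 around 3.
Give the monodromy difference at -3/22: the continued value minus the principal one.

Continued minus principal equals (40/9)*pi*i.

The rational part is single-valued and drops out of the difference; each branch term changes only by its own monodromy.
(10/9)*log(1 - u/(3)): each positive loop around 3 adds 2*pi*i to the log, so winding +2 contributes (10/9)*(2)*2*pi*i = (40/9)*pi*i.
Summing the contributions at u = -3/22 gives (40/9)*pi*i.


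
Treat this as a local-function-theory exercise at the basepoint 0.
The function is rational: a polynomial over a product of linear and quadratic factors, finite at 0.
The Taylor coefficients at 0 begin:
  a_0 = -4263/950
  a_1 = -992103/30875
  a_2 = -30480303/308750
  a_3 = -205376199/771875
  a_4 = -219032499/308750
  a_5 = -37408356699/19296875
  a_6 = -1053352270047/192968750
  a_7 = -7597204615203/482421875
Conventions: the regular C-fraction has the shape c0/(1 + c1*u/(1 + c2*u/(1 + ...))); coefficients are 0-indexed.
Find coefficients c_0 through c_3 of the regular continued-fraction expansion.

The regular C-fraction coefficients are [-4263/950, -13498/1885, 6119143/1496690, -117026061789/412980961070].


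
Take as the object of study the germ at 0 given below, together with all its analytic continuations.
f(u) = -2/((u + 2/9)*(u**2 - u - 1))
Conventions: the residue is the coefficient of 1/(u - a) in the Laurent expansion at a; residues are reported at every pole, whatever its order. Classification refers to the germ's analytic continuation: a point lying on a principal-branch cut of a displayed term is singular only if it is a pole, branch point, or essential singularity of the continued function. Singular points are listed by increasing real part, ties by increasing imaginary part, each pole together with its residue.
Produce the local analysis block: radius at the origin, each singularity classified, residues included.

Radius of convergence at 0: 2/9.
At 1/2 - (1/2)*sqrt(5): a pole of order 1; residue -81/59 - (117/295)*sqrt(5).
At -2/9: a pole of order 1; residue 162/59.
At 1/2 + (1/2)*sqrt(5): a pole of order 1; residue -81/59 + (117/295)*sqrt(5).

Denominator factor (u + 2/9): pole of order 1 at -2/9, modulus 2/9.
Denominator factor (u**2 - u - 1): discriminant 5, real irrational roots 1/2 + (1/2)*sqrt(5) and 1/2 - (1/2)*sqrt(5); poles of order 1, moduli 1/2 + (1/2)*sqrt(5) and -1/2 + (1/2)*sqrt(5).
The radius of convergence is the smallest modulus among the singular points: 2/9.
The factor u**2 - u - 1 splits as (u - a)(u - a') with a = 1/2 - (1/2)*sqrt(5), a' = 1/2 + (1/2)*sqrt(5). At the order-1 pole a set g(u) = (u - a)*f(u) = [-2/(u + 2/9)] / (u - a').
Simple pole: residue = g(a) at a = 1/2 - (1/2)*sqrt(5), which is -81/59 - (117/295)*sqrt(5).
At the order-1 pole -2/9 set g(u) = (u - (-2/9))*f(u) = -2/(u**2 - u - 1).
Simple pole: residue = g(a) at a = -2/9, which is 162/59.
The factor u**2 - u - 1 splits as (u - a)(u - a') with a = 1/2 + (1/2)*sqrt(5), a' = 1/2 - (1/2)*sqrt(5). At the order-1 pole a set g(u) = (u - a)*f(u) = [-2/(u + 2/9)] / (u - a').
Simple pole: residue = g(a) at a = 1/2 + (1/2)*sqrt(5), which is -81/59 + (117/295)*sqrt(5).
List the singular points by increasing real part (a conjugate pair: the negative imaginary part first).


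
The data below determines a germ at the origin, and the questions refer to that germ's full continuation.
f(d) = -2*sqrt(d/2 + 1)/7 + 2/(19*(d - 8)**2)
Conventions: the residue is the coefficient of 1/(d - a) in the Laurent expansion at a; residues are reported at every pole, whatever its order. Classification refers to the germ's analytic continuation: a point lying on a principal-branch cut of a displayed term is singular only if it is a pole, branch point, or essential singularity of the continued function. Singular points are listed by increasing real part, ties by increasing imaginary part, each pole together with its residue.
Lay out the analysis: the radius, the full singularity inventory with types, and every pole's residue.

Radius of convergence at 0: 2.
At -2: an algebraic (square-root) branch point.
At 8: a pole of order 2; residue 0.

Denominator factor (d - 8)^2: pole of order 2 at 8, modulus 8.
Branch term (-2/7)*sqrt(1 - d/(-2)): its argument vanishes at d = -2, a square-root branch point, modulus 2.
The radius of convergence is the smallest modulus among the singular points: 2.
The branch term is analytic at 8 and contributes nothing to the residue; only the rational part matters.
At the order-2 pole 8 set g(d) = (d - (8))^2*(rational part) = 2/19.
Order-2 pole: residue = g'(a); g'(8) = 0, so the residue is 0.
List the singular points by increasing real part (a conjugate pair: the negative imaginary part first).


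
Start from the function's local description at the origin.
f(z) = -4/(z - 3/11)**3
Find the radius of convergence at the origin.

The radius of convergence is 3/11.

Denominator factor (z - 3/11)^3: pole of order 3 at 3/11, modulus 3/11.
The radius of convergence is the smallest modulus among the singular points: 3/11.


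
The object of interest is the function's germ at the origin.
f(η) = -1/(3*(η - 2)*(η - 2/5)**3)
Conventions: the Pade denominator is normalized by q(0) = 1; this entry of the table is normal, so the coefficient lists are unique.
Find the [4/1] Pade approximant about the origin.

Taylor coefficients needed (expand at 0): a_0 = -125/48, a_1 = -125/6, a_2 = -10375/96, a_3 = -7375/16, a_4 = -449625/256, a_5 = -24875/4.
Write the denominator as Q(η) = 1 + q1*η. Requiring Q*f - P = O(η^6) with deg P <= 4 kills the coefficients of η^5..η^5 in Q*f:
  η^5: a_5 + q1*a_4 = 0, i.e. -24875/4 + (-449625/256)*q1 = 0.
Solving this linear system: q1 = -12736/3597.
The numerator is Q*f truncated at degree 4: P0 = a_0 = -125/48; P1 = a_1 + q1*a_0 = -250625/21582; P2 = a_2 + q1*a_1 = -11846875/345312; P3 = a_3 + q1*a_2 = -13515625/172656; P4 = a_4 + q1*a_3 = -114453125/920832.

The Pade approximant has numerator coefficients [-125/48, -250625/21582, -11846875/345312, -13515625/172656, -114453125/920832]; denominator coefficients [1, -12736/3597].


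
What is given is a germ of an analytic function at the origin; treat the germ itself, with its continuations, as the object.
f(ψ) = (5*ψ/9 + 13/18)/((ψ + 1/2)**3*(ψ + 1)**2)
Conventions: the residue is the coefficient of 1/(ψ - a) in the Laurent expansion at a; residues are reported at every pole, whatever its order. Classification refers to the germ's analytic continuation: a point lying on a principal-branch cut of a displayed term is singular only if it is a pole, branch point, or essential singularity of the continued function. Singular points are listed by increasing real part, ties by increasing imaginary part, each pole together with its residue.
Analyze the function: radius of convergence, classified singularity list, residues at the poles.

Radius of convergence at 0: 1/2.
At -1: a pole of order 2; residue -112/9.
At -1/2: a pole of order 3; residue 112/9.

Denominator factor (ψ + 1)^2: pole of order 2 at -1, modulus 1.
Denominator factor (ψ + 1/2)^3: pole of order 3 at -1/2, modulus 1/2.
The radius of convergence is the smallest modulus among the singular points: 1/2.
At the order-2 pole -1 set g(ψ) = (ψ - (-1))^2*f(ψ) = (5*ψ/9 + 13/18)/(ψ + 1/2)**3.
Order-2 pole: residue = g'(a); g'(-1) = -112/9, so the residue is -112/9.
At the order-3 pole -1/2 set g(ψ) = (ψ - (-1/2))^3*f(ψ) = (5*ψ/9 + 13/18)/(ψ + 1)**2.
Order-3 pole: residue = g''(a)/2; g''(-1/2) = 224/9, so the residue is 112/9.
List the singular points by increasing real part (a conjugate pair: the negative imaginary part first).


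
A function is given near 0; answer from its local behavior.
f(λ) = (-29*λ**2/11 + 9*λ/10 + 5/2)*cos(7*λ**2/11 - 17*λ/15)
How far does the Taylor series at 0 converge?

The radius of convergence is infinite.

The factor cos(7*λ**2/11 - 17*λ/15) is entire and contributes no finite singular point.
The polynomial part has no poles.
No finite singular points: the Taylor series at 0 converges everywhere.


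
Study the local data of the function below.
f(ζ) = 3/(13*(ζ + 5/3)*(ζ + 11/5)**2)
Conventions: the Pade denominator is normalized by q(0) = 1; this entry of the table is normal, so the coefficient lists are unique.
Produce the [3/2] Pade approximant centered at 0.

Taylor coefficients needed (expand at 0): a_0 = 45/1573, a_1 = -747/17303, a_2 = 41526/951665, a_3 = -1932858/52341575, a_4 = 81362439/2878786625, a_5 = -3212304237/158333264375.
Write the denominator as Q(ζ) = 1 + q1*ζ + q2*ζ^2. Requiring Q*f - P = O(ζ^6) with deg P <= 3 kills the coefficients of ζ^4..ζ^5 in Q*f:
  ζ^4: a_4 + q1*a_3 + q2*a_2 = 0, i.e. 81362439/2878786625 + (-1932858/52341575)*q1 + (41526/951665)*q2 = 0.
  ζ^5: a_5 + q1*a_4 + q2*a_3 = 0, i.e. -3212304237/158333264375 + (81362439/2878786625)*q1 + (-1932858/52341575)*q2 = 0.
Solving this linear system: q1 = 9429292/7763195, q2 = 12987055/34158058.
The numerator is Q*f truncated at degree 3: P0 = a_0 = 45/1573; P1 = a_1 + q1*a_0 = -1870425/222027377; P2 = a_2 + q1*a_1 + q2*a_0 = 70875/34158058; P3 = a_3 + q1*a_2 + q2*a_1 = -151875/444054754.

The Pade approximant has numerator coefficients [45/1573, -1870425/222027377, 70875/34158058, -151875/444054754]; denominator coefficients [1, 9429292/7763195, 12987055/34158058].


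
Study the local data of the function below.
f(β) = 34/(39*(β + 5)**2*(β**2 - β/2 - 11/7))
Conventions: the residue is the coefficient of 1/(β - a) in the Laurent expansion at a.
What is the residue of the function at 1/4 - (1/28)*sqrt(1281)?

The factor β**2 - β/2 - 11/7 splits as (β - a)(β - a') with a = 1/4 - (1/28)*sqrt(1281), a' = 1/4 + (1/28)*sqrt(1281). At the order-1 pole a set g(β) = (β - a)*f(β) = [34/(39*(β + 5)**2)] / (β - a').
Simple pole: residue = g(a) at a = 1/4 - (1/28)*sqrt(1281), which is -11662/1712997 - (129710/313478451)*sqrt(1281).

The residue is -11662/1712997 - (129710/313478451)*sqrt(1281).


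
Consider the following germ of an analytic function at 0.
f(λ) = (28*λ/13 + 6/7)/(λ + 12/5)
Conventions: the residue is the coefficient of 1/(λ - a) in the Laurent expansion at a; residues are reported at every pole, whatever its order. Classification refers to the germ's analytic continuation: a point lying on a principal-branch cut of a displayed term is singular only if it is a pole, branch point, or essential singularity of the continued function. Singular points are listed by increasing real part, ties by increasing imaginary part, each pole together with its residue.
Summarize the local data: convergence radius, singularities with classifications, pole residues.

Denominator factor (λ + 12/5): pole of order 1 at -12/5, modulus 12/5.
The radius of convergence is the smallest modulus among the singular points: 12/5.
At the order-1 pole -12/5 set g(λ) = (λ - (-12/5))*f(λ) = 28*λ/13 + 6/7.
Simple pole: residue = g(a) at a = -12/5, which is -1962/455.

Radius of convergence at 0: 12/5.
At -12/5: a pole of order 1; residue -1962/455.


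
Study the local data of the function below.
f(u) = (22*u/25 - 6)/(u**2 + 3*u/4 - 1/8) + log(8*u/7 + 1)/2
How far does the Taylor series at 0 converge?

Denominator factor (u**2 + 3*u/4 - 1/8): discriminant 17/16, real irrational roots -3/8 + (1/8)*sqrt(17) and -3/8 - (1/8)*sqrt(17); poles of order 1, moduli -3/8 + (1/8)*sqrt(17) and 3/8 + (1/8)*sqrt(17).
Branch term (1/2)*log(1 - u/(-7/8)): its argument vanishes at u = -7/8, a logarithmic branch point, modulus 7/8.
The radius of convergence is the smallest modulus among the singular points: -3/8 + (1/8)*sqrt(17).

The radius of convergence is -3/8 + (1/8)*sqrt(17).


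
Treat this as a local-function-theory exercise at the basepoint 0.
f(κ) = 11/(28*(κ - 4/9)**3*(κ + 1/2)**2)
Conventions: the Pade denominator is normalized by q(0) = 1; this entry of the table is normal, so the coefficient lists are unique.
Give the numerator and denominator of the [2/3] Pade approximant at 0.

Taylor coefficients needed (expand at 0): a_0 = -8019/448, a_1 = -88209/1792, a_2 = -986337/3584, a_3 = -10625175/14336, a_4 = -46133307/16384, a_5 = -3416839767/458752.
Write the denominator as Q(κ) = 1 + q1*κ + q2*κ^2 + q3*κ^3. Requiring Q*f - P = O(κ^6) with deg P <= 2 kills the coefficients of κ^3..κ^5 in Q*f:
  κ^3: a_3 + q1*a_2 + q2*a_1 + q3*a_0 = 0, i.e. -10625175/14336 + (-986337/3584)*q1 + (-88209/1792)*q2 + (-8019/448)*q3 = 0.
  κ^4: a_4 + q1*a_3 + q2*a_2 + q3*a_1 = 0, i.e. -46133307/16384 + (-10625175/14336)*q1 + (-986337/3584)*q2 + (-88209/1792)*q3 = 0.
  κ^5: a_5 + q1*a_4 + q2*a_3 + q3*a_2 = 0, i.e. -3416839767/458752 + (-46133307/16384)*q1 + (-10625175/14336)*q2 + (-986337/3584)*q3 = 0.
Solving this linear system: q1 = -113593/41708, q2 = -978559/166832, q3 = 11076477/667328.
The numerator is Q*f truncated at degree 2: P0 = a_0 = -8019/448; P1 = a_1 + q1*a_0 = -553311/1167824; P2 = a_2 + q1*a_1 + q2*a_0 = -42220035/1167824.

The Pade approximant has numerator coefficients [-8019/448, -553311/1167824, -42220035/1167824]; denominator coefficients [1, -113593/41708, -978559/166832, 11076477/667328].


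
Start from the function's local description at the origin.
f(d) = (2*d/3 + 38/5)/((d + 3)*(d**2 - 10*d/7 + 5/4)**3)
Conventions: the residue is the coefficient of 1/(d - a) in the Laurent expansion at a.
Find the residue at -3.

At the order-1 pole -3 set g(d) = (d - (-3))*f(d) = (2*d/3 + 38/5)/(d**2 - 10*d/7 + 5/4)**3.
Simple pole: residue = g(a) at a = -3, which is 614656/337095715.

The residue is 614656/337095715.


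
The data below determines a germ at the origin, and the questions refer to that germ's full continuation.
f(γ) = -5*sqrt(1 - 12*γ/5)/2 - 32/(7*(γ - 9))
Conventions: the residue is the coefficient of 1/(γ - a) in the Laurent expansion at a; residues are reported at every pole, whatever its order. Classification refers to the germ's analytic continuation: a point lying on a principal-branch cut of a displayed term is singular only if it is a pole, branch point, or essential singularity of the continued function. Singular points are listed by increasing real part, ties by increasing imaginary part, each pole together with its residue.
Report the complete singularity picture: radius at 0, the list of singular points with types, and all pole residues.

Denominator factor (γ - 9): pole of order 1 at 9, modulus 9.
Branch term (-5/2)*sqrt(1 - γ/(5/12)): its argument vanishes at γ = 5/12, a square-root branch point, modulus 5/12.
The radius of convergence is the smallest modulus among the singular points: 5/12.
The branch term is analytic at 9 and contributes nothing to the residue; only the rational part matters.
At the order-1 pole 9 set g(γ) = (γ - (9))*(rational part) = -32/7.
Simple pole: residue = g(a) at a = 9, which is -32/7.
List the singular points by increasing real part (a conjugate pair: the negative imaginary part first).

Radius of convergence at 0: 5/12.
At 5/12: an algebraic (square-root) branch point.
At 9: a pole of order 1; residue -32/7.


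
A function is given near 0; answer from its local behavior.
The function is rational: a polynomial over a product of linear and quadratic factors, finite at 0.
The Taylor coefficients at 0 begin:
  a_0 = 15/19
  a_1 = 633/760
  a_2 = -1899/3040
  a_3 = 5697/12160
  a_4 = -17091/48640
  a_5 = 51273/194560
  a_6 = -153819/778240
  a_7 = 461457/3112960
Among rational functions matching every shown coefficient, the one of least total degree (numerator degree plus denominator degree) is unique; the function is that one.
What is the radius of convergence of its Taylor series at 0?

No rational of total degree below 2 reproduces all 8 coefficients; solving the [1/1] Pade equations on them gives f(ξ) = (19*ξ/10 + 20/19)/(ξ + 4/3), whose expansion matches every shown term.
Denominator factor (ξ + 4/3): pole of order 1 at -4/3, modulus 4/3.
The radius of convergence is the smallest modulus among the singular points: 4/3.

The radius of convergence is 4/3.


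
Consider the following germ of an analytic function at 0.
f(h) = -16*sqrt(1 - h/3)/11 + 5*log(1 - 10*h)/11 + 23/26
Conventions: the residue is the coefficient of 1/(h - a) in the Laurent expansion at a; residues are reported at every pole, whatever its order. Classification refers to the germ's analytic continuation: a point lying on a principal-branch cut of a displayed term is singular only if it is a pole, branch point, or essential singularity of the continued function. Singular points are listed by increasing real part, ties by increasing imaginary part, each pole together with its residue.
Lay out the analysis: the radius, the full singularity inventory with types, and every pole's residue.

Branch term (-16/11)*sqrt(1 - h/(3)): its argument vanishes at h = 3, a square-root branch point, modulus 3.
Branch term (5/11)*log(1 - h/(1/10)): its argument vanishes at h = 1/10, a logarithmic branch point, modulus 1/10.
The radius of convergence is the smallest modulus among the singular points: 1/10.
List the singular points by increasing real part (a conjugate pair: the negative imaginary part first).

Radius of convergence at 0: 1/10.
At 1/10: a logarithmic branch point.
At 3: an algebraic (square-root) branch point.


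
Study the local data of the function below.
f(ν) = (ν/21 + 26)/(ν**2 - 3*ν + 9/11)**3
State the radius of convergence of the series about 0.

Denominator factor (ν**2 - 3*ν + 9/11)^3: discriminant 63/11, real irrational roots 3/2 + (3/22)*sqrt(77) and 3/2 - (3/22)*sqrt(77); poles of order 3, moduli 3/2 + (3/22)*sqrt(77) and 3/2 - (3/22)*sqrt(77).
The radius of convergence is the smallest modulus among the singular points: 3/2 - (3/22)*sqrt(77).

The radius of convergence is 3/2 - (3/22)*sqrt(77).


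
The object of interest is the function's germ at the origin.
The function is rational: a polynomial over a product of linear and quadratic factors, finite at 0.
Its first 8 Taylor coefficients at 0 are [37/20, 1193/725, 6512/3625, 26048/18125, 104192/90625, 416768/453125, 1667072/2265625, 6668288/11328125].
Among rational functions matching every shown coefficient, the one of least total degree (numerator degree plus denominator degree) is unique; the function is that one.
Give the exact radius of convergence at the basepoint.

No rational of total degree below 3 reproduces all 8 coefficients; solving the [2/1] Pade equations on them gives f(θ) = (-3*θ**2/5 - 6*θ/29 - 37/16)/(θ - 5/4), whose expansion matches every shown term.
Denominator factor (θ - 5/4): pole of order 1 at 5/4, modulus 5/4.
The radius of convergence is the smallest modulus among the singular points: 5/4.

The radius of convergence is 5/4.


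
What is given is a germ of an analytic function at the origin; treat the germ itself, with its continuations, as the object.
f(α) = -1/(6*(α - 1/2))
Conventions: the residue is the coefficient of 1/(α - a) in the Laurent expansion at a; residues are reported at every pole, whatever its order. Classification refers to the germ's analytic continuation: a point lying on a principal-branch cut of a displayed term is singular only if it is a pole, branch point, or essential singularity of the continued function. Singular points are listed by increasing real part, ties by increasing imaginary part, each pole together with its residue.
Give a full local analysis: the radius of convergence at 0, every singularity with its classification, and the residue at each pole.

Denominator factor (α - 1/2): pole of order 1 at 1/2, modulus 1/2.
The radius of convergence is the smallest modulus among the singular points: 1/2.
At the order-1 pole 1/2 set g(α) = (α - (1/2))*f(α) = -1/6.
Simple pole: residue = g(a) at a = 1/2, which is -1/6.

Radius of convergence at 0: 1/2.
At 1/2: a pole of order 1; residue -1/6.


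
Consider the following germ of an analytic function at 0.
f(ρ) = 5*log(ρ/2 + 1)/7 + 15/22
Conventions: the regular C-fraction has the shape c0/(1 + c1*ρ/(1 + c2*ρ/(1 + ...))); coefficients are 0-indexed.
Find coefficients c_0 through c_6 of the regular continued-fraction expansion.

The regular C-fraction coefficients are [15/22, -11/21, 65/84, 7/260, 29/130, 13/174, 61/348].

Taylor coefficients (expand at 0): a_0 = 15/22, a_1 = 5/14, a_2 = -5/56, a_3 = 5/168, a_4 = -5/448, a_5 = 1/224, a_6 = -5/2688.
c0 = a_0 = 15/22. Peel one level at a time: if S = 1 + c*ρ/S' with S'(0) = 1, then c is the ρ-coefficient of S and S' = c*ρ/(S - 1).
S_1 = c0/f = 1 + (-11/21)*ρ + (715/1764)*ρ^2 + ...; c1 = -11/21.
S_2 = c1*ρ/(S_1 - 1) = 1 + (65/84)*ρ + (-1/48)*ρ^2 + ...; c2 = 65/84.
S_3 = c2*ρ/(S_2 - 1) = 1 + (7/260)*ρ + (-203/33800)*ρ^2 + ...; c3 = 7/260.
S_4 = c3*ρ/(S_3 - 1) = 1 + (29/130)*ρ + (-1/60)*ρ^2 + ...; c4 = 29/130.
S_5 = c4*ρ/(S_4 - 1) = 1 + (13/174)*ρ + (-793/60552)*ρ^2 + ...; c5 = 13/174.
S_6 = c5*ρ/(S_5 - 1) = 1 + (61/348)*ρ + ...; c6 = 61/348.


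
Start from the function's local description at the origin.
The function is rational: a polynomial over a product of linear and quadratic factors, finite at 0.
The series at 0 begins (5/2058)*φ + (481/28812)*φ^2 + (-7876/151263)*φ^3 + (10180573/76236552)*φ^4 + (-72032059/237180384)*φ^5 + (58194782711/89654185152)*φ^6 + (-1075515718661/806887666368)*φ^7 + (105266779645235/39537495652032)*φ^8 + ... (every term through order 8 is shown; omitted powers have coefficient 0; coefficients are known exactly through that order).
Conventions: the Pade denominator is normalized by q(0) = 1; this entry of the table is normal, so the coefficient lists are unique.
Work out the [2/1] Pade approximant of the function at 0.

Taylor coefficients needed (read off): a_0 = 0, a_1 = 5/2058, a_2 = 481/28812, a_3 = -7876/151263.
Write the denominator as Q(φ) = 1 + q1*φ. Requiring Q*f - P = O(φ^4) with deg P <= 2 kills the coefficients of φ^3..φ^3 in Q*f:
  φ^3: a_3 + q1*a_2 = 0, i.e. -7876/151263 + (481/28812)*q1 = 0.
Solving this linear system: q1 = 31504/10101.
The numerator is Q*f truncated at degree 2: P0 = a_0 = 0; P1 = a_1 + q1*a_0 = 5/2058; P2 = a_2 + q1*a_1 = 1009123/41575716.

The Pade approximant has numerator coefficients [0, 5/2058, 1009123/41575716]; denominator coefficients [1, 31504/10101].


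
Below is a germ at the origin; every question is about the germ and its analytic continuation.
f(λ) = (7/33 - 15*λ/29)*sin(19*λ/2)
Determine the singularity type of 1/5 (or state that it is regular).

The point is a regular point.

There is no denominator, hence no pole anywhere.
The factor sin(19*λ/2) is entire.
So the germ continues analytically to 1/5.


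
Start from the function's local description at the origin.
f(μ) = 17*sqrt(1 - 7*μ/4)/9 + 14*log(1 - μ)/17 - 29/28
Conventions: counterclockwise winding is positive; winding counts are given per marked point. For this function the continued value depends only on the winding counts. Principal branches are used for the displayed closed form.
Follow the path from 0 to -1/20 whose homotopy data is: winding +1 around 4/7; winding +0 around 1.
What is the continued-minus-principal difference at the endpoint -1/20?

The rational part is single-valued and drops out of the difference; each branch term changes only by its own monodromy.
(17/9)*sqrt(1 - μ/(4/7)): winding +1 is odd, the square root flips sign, contributing -2*(17/9)*sqrt(1 - (-1/20)/(4/7)) = -2*(17/9)*sqrt(87/80) = -(17/90)*sqrt(435).
(14/17)*log(1 - μ/(1)): winding 0 around 1, so this term returns to its principal value, contribution 0.
Summing the contributions at μ = -1/20 gives -(17/90)*sqrt(435).

Continued minus principal equals -(17/90)*sqrt(435).


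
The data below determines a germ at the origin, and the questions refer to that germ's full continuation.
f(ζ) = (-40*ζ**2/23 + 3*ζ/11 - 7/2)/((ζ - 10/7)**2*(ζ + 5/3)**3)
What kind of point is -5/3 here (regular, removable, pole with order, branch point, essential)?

The denominator factor ζ + 5/3 vanishes at -5/3 and appears to the power 3; the numerator there equals -40009/4554, nonzero, and no other factor vanishes.
Hence a pole whose order is the multiplicity, 3.

The point is a pole of order 3.


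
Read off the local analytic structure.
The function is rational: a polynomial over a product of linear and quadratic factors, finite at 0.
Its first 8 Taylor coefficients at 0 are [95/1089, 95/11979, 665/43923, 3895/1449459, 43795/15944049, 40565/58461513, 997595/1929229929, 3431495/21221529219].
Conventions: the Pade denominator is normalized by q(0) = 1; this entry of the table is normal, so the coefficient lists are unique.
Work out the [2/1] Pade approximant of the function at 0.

Taylor coefficients needed (read off): a_0 = 95/1089, a_1 = 95/11979, a_2 = 665/43923, a_3 = 3895/1449459.
Write the denominator as Q(θ) = 1 + q1*θ. Requiring Q*f - P = O(θ^4) with deg P <= 2 kills the coefficients of θ^3..θ^3 in Q*f:
  θ^3: a_3 + q1*a_2 = 0, i.e. 3895/1449459 + (665/43923)*q1 = 0.
Solving this linear system: q1 = -41/231.
The numerator is Q*f truncated at degree 2: P0 = a_0 = 95/1089; P1 = a_1 + q1*a_0 = -1900/251559; P2 = a_2 + q1*a_1 = 38000/2767149.

The Pade approximant has numerator coefficients [95/1089, -1900/251559, 38000/2767149]; denominator coefficients [1, -41/231].


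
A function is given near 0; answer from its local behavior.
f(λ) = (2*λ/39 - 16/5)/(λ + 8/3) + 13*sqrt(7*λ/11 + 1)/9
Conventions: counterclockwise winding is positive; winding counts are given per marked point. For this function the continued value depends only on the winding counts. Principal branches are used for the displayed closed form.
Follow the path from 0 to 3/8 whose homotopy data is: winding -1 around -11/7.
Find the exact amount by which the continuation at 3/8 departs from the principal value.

The rational part is single-valued and drops out of the difference; each branch term changes only by its own monodromy.
(13/9)*sqrt(1 - λ/(-11/7)): winding -1 is odd, the square root flips sign, contributing -2*(13/9)*sqrt(1 - (3/8)/(-11/7)) = -2*(13/9)*sqrt(109/88) = -(13/198)*sqrt(2398).
Summing the contributions at λ = 3/8 gives -(13/198)*sqrt(2398).

Continued minus principal equals -(13/198)*sqrt(2398).


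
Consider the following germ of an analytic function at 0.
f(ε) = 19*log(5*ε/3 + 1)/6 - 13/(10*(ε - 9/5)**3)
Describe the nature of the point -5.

The point is a regular point.

Denominator factors: ε - 9/5 = -34/5 at ε = -5 — none vanishes.
Branch term log(1 - ε/(-3/5)): argument at -5 is -22/3, nonzero, so -5 is not its branch point (a point on a principal cut is still regular for the continued germ).
So the germ continues analytically to -5.


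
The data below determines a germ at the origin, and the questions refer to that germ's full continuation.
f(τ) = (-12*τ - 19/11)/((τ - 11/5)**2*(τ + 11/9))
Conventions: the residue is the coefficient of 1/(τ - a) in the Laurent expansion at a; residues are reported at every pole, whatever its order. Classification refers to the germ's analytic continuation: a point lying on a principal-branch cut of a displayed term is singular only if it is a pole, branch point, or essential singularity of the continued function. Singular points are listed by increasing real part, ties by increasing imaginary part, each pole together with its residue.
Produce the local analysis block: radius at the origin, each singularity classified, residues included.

Denominator factor (τ - 11/5)^2: pole of order 2 at 11/5, modulus 11/5.
Denominator factor (τ + 11/9): pole of order 1 at -11/9, modulus 11/9.
The radius of convergence is the smallest modulus among the singular points: 11/9.
At the order-1 pole -11/9 set g(τ) = (τ - (-11/9))*f(τ) = (-12*τ - 19/11)/(τ - 11/5)**2.
Simple pole: residue = g(a) at a = -11/9, which is 41175/37268.
At the order-2 pole 11/5 set g(τ) = (τ - (11/5))^2*f(τ) = (-12*τ - 19/11)/(τ + 11/9).
Order-2 pole: residue = g'(a); g'(11/5) = -41175/37268, so the residue is -41175/37268.
List the singular points by increasing real part (a conjugate pair: the negative imaginary part first).

Radius of convergence at 0: 11/9.
At -11/9: a pole of order 1; residue 41175/37268.
At 11/5: a pole of order 2; residue -41175/37268.


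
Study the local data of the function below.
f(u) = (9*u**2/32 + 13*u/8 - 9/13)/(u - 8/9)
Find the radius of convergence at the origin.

The radius of convergence is 8/9.

Denominator factor (u - 8/9): pole of order 1 at 8/9, modulus 8/9.
The radius of convergence is the smallest modulus among the singular points: 8/9.


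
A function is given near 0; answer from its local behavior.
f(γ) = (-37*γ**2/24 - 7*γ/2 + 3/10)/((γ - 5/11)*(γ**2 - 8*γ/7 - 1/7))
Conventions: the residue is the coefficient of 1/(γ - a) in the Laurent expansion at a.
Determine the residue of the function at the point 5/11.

The residue is 163583/46320.

At the order-1 pole 5/11 set g(γ) = (γ - (5/11))*f(γ) = (-37*γ**2/24 - 7*γ/2 + 3/10)/(γ**2 - 8*γ/7 - 1/7).
Simple pole: residue = g(a) at a = 5/11, which is 163583/46320.


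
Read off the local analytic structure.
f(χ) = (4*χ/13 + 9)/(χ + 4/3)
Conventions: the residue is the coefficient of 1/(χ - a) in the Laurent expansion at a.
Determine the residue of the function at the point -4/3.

The residue is 335/39.

At the order-1 pole -4/3 set g(χ) = (χ - (-4/3))*f(χ) = 4*χ/13 + 9.
Simple pole: residue = g(a) at a = -4/3, which is 335/39.


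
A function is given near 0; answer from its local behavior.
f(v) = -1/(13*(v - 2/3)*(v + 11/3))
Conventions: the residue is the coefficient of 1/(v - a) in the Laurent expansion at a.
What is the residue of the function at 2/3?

The residue is -3/169.

At the order-1 pole 2/3 set g(v) = (v - (2/3))*f(v) = -1/(13*(v + 11/3)).
Simple pole: residue = g(a) at a = 2/3, which is -3/169.


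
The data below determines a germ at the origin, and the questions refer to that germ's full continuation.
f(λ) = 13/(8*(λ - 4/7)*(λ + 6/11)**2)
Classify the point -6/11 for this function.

The point is a pole of order 2.

The denominator factor λ + 6/11 vanishes at -6/11 and appears to the power 2; the numerator there equals 13/8, nonzero, and no other factor vanishes.
Hence a pole whose order is the multiplicity, 2.


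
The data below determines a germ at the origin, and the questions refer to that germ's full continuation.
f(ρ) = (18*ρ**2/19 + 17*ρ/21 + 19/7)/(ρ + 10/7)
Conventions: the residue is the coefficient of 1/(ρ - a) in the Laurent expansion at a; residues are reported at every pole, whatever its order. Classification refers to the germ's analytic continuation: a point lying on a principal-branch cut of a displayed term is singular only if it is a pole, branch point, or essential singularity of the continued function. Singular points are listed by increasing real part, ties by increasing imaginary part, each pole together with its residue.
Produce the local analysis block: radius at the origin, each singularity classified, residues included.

Radius of convergence at 0: 10/7.
At -10/7: a pole of order 1; residue 199/57.

Denominator factor (ρ + 10/7): pole of order 1 at -10/7, modulus 10/7.
The radius of convergence is the smallest modulus among the singular points: 10/7.
At the order-1 pole -10/7 set g(ρ) = (ρ - (-10/7))*f(ρ) = 18*ρ**2/19 + 17*ρ/21 + 19/7.
Simple pole: residue = g(a) at a = -10/7, which is 199/57.


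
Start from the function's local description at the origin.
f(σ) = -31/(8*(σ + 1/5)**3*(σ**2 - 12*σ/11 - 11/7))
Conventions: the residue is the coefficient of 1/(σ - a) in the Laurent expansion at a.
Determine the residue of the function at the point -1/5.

At the order-3 pole -1/5 set g(σ) = (σ - (-1/5))^3*f(σ) = -31/(8*(σ**2 - 12*σ/11 - 11/7)).
Order-3 pole: residue = g''(a)/2; g''(-1/5) = 195484856875/16155901952, so the residue is 195484856875/32311803904.

The residue is 195484856875/32311803904.


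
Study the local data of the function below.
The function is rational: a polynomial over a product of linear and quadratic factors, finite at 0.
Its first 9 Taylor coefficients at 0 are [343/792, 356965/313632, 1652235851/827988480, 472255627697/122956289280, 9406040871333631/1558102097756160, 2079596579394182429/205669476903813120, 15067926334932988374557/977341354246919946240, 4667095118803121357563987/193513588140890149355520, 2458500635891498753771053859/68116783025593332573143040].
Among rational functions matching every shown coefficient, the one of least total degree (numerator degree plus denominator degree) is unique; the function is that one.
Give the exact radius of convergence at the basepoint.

The radius of convergence is -5/24 + (1/168)*sqrt(25417).

No rational of total degree below 7 reproduces all 9 coefficients; solving the [2/5] Pade equations on them gives f(θ) = (19*θ**2/40 + 9*θ/4 + 7/6)/((θ + 11/3)*(θ**2 + 5*θ/12 - 6/7)**2), whose expansion matches every shown term.
Denominator factor (θ**2 + 5*θ/12 - 6/7)^2: discriminant 3631/1008, real irrational roots -5/24 + (1/168)*sqrt(25417) and -5/24 - (1/168)*sqrt(25417); poles of order 2, moduli -5/24 + (1/168)*sqrt(25417) and 5/24 + (1/168)*sqrt(25417).
Denominator factor (θ + 11/3): pole of order 1 at -11/3, modulus 11/3.
The radius of convergence is the smallest modulus among the singular points: -5/24 + (1/168)*sqrt(25417).
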